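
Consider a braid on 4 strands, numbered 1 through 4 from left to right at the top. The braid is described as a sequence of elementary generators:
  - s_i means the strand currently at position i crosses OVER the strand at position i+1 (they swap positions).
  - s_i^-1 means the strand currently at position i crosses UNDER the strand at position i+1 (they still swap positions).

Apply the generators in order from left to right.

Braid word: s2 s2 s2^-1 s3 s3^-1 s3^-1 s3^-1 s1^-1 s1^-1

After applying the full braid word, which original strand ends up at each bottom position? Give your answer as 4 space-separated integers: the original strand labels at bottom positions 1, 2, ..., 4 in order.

Answer: 1 3 2 4

Derivation:
Gen 1 (s2): strand 2 crosses over strand 3. Perm now: [1 3 2 4]
Gen 2 (s2): strand 3 crosses over strand 2. Perm now: [1 2 3 4]
Gen 3 (s2^-1): strand 2 crosses under strand 3. Perm now: [1 3 2 4]
Gen 4 (s3): strand 2 crosses over strand 4. Perm now: [1 3 4 2]
Gen 5 (s3^-1): strand 4 crosses under strand 2. Perm now: [1 3 2 4]
Gen 6 (s3^-1): strand 2 crosses under strand 4. Perm now: [1 3 4 2]
Gen 7 (s3^-1): strand 4 crosses under strand 2. Perm now: [1 3 2 4]
Gen 8 (s1^-1): strand 1 crosses under strand 3. Perm now: [3 1 2 4]
Gen 9 (s1^-1): strand 3 crosses under strand 1. Perm now: [1 3 2 4]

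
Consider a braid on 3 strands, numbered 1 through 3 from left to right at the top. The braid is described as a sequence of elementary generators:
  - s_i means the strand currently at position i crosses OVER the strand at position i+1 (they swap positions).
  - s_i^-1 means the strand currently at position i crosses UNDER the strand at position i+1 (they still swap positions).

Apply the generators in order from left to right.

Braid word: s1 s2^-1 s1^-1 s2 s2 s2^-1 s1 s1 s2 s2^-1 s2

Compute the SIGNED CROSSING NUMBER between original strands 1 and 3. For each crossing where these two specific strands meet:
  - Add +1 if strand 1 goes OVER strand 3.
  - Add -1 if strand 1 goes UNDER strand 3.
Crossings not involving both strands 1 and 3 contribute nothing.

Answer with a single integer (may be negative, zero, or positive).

Answer: -1

Derivation:
Gen 1: crossing 1x2. Both 1&3? no. Sum: 0
Gen 2: 1 under 3. Both 1&3? yes. Contrib: -1. Sum: -1
Gen 3: crossing 2x3. Both 1&3? no. Sum: -1
Gen 4: crossing 2x1. Both 1&3? no. Sum: -1
Gen 5: crossing 1x2. Both 1&3? no. Sum: -1
Gen 6: crossing 2x1. Both 1&3? no. Sum: -1
Gen 7: 3 over 1. Both 1&3? yes. Contrib: -1. Sum: -2
Gen 8: 1 over 3. Both 1&3? yes. Contrib: +1. Sum: -1
Gen 9: crossing 1x2. Both 1&3? no. Sum: -1
Gen 10: crossing 2x1. Both 1&3? no. Sum: -1
Gen 11: crossing 1x2. Both 1&3? no. Sum: -1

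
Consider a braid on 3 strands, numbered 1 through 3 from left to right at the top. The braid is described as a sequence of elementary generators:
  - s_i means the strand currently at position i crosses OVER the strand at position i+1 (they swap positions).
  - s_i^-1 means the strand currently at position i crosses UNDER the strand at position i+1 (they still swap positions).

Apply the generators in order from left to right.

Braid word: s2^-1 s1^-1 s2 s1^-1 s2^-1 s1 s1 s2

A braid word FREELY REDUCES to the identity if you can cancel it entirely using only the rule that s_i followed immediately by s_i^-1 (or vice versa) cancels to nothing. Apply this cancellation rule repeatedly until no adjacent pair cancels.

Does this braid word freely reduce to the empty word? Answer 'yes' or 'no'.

Gen 1 (s2^-1): push. Stack: [s2^-1]
Gen 2 (s1^-1): push. Stack: [s2^-1 s1^-1]
Gen 3 (s2): push. Stack: [s2^-1 s1^-1 s2]
Gen 4 (s1^-1): push. Stack: [s2^-1 s1^-1 s2 s1^-1]
Gen 5 (s2^-1): push. Stack: [s2^-1 s1^-1 s2 s1^-1 s2^-1]
Gen 6 (s1): push. Stack: [s2^-1 s1^-1 s2 s1^-1 s2^-1 s1]
Gen 7 (s1): push. Stack: [s2^-1 s1^-1 s2 s1^-1 s2^-1 s1 s1]
Gen 8 (s2): push. Stack: [s2^-1 s1^-1 s2 s1^-1 s2^-1 s1 s1 s2]
Reduced word: s2^-1 s1^-1 s2 s1^-1 s2^-1 s1 s1 s2

Answer: no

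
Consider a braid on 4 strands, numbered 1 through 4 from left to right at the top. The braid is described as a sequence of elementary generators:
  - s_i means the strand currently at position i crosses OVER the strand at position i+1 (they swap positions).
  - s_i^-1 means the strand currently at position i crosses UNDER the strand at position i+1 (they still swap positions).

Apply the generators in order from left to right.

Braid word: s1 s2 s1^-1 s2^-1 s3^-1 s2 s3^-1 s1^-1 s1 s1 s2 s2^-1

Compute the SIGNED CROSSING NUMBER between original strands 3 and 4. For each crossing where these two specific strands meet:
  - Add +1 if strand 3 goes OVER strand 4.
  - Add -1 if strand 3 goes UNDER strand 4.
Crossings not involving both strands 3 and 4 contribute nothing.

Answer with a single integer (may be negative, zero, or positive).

Gen 1: crossing 1x2. Both 3&4? no. Sum: 0
Gen 2: crossing 1x3. Both 3&4? no. Sum: 0
Gen 3: crossing 2x3. Both 3&4? no. Sum: 0
Gen 4: crossing 2x1. Both 3&4? no. Sum: 0
Gen 5: crossing 2x4. Both 3&4? no. Sum: 0
Gen 6: crossing 1x4. Both 3&4? no. Sum: 0
Gen 7: crossing 1x2. Both 3&4? no. Sum: 0
Gen 8: 3 under 4. Both 3&4? yes. Contrib: -1. Sum: -1
Gen 9: 4 over 3. Both 3&4? yes. Contrib: -1. Sum: -2
Gen 10: 3 over 4. Both 3&4? yes. Contrib: +1. Sum: -1
Gen 11: crossing 3x2. Both 3&4? no. Sum: -1
Gen 12: crossing 2x3. Both 3&4? no. Sum: -1

Answer: -1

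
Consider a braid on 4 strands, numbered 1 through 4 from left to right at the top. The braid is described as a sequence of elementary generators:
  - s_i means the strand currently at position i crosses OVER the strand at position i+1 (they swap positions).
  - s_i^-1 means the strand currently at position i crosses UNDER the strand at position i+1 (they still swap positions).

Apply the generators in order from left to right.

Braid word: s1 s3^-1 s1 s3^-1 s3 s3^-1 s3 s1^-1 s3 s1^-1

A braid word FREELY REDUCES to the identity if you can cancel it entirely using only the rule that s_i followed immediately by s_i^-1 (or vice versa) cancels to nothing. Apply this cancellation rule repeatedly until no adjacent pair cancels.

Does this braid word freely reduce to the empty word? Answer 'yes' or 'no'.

Gen 1 (s1): push. Stack: [s1]
Gen 2 (s3^-1): push. Stack: [s1 s3^-1]
Gen 3 (s1): push. Stack: [s1 s3^-1 s1]
Gen 4 (s3^-1): push. Stack: [s1 s3^-1 s1 s3^-1]
Gen 5 (s3): cancels prior s3^-1. Stack: [s1 s3^-1 s1]
Gen 6 (s3^-1): push. Stack: [s1 s3^-1 s1 s3^-1]
Gen 7 (s3): cancels prior s3^-1. Stack: [s1 s3^-1 s1]
Gen 8 (s1^-1): cancels prior s1. Stack: [s1 s3^-1]
Gen 9 (s3): cancels prior s3^-1. Stack: [s1]
Gen 10 (s1^-1): cancels prior s1. Stack: []
Reduced word: (empty)

Answer: yes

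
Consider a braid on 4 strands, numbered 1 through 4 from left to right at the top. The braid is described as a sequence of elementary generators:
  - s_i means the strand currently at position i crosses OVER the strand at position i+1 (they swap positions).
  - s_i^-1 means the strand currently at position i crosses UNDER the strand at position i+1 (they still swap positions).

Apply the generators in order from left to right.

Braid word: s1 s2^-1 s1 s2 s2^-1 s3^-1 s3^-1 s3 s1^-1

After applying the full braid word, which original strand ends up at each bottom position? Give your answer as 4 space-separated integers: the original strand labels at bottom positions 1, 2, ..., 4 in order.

Gen 1 (s1): strand 1 crosses over strand 2. Perm now: [2 1 3 4]
Gen 2 (s2^-1): strand 1 crosses under strand 3. Perm now: [2 3 1 4]
Gen 3 (s1): strand 2 crosses over strand 3. Perm now: [3 2 1 4]
Gen 4 (s2): strand 2 crosses over strand 1. Perm now: [3 1 2 4]
Gen 5 (s2^-1): strand 1 crosses under strand 2. Perm now: [3 2 1 4]
Gen 6 (s3^-1): strand 1 crosses under strand 4. Perm now: [3 2 4 1]
Gen 7 (s3^-1): strand 4 crosses under strand 1. Perm now: [3 2 1 4]
Gen 8 (s3): strand 1 crosses over strand 4. Perm now: [3 2 4 1]
Gen 9 (s1^-1): strand 3 crosses under strand 2. Perm now: [2 3 4 1]

Answer: 2 3 4 1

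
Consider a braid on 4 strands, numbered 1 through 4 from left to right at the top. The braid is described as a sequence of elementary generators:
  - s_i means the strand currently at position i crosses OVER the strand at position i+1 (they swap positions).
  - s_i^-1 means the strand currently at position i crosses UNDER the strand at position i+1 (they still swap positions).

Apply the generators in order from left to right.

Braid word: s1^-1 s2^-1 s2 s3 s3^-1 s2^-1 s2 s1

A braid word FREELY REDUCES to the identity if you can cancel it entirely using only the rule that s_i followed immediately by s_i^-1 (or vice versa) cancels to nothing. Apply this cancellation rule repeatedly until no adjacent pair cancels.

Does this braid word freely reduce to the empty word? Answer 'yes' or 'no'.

Answer: yes

Derivation:
Gen 1 (s1^-1): push. Stack: [s1^-1]
Gen 2 (s2^-1): push. Stack: [s1^-1 s2^-1]
Gen 3 (s2): cancels prior s2^-1. Stack: [s1^-1]
Gen 4 (s3): push. Stack: [s1^-1 s3]
Gen 5 (s3^-1): cancels prior s3. Stack: [s1^-1]
Gen 6 (s2^-1): push. Stack: [s1^-1 s2^-1]
Gen 7 (s2): cancels prior s2^-1. Stack: [s1^-1]
Gen 8 (s1): cancels prior s1^-1. Stack: []
Reduced word: (empty)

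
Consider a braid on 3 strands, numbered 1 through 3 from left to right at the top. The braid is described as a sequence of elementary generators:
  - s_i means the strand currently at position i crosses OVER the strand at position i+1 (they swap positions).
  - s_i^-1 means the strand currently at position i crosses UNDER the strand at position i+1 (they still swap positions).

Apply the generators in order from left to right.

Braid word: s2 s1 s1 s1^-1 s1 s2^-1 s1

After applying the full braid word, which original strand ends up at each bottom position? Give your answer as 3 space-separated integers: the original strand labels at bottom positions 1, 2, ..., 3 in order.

Gen 1 (s2): strand 2 crosses over strand 3. Perm now: [1 3 2]
Gen 2 (s1): strand 1 crosses over strand 3. Perm now: [3 1 2]
Gen 3 (s1): strand 3 crosses over strand 1. Perm now: [1 3 2]
Gen 4 (s1^-1): strand 1 crosses under strand 3. Perm now: [3 1 2]
Gen 5 (s1): strand 3 crosses over strand 1. Perm now: [1 3 2]
Gen 6 (s2^-1): strand 3 crosses under strand 2. Perm now: [1 2 3]
Gen 7 (s1): strand 1 crosses over strand 2. Perm now: [2 1 3]

Answer: 2 1 3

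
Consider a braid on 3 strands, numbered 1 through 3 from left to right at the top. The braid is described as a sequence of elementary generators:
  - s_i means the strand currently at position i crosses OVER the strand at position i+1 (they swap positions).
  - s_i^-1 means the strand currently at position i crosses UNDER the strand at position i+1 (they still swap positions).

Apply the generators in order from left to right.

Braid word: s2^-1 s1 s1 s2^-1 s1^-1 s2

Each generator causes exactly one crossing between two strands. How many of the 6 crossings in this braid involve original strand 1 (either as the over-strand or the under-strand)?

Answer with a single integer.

Gen 1: crossing 2x3. Involves strand 1? no. Count so far: 0
Gen 2: crossing 1x3. Involves strand 1? yes. Count so far: 1
Gen 3: crossing 3x1. Involves strand 1? yes. Count so far: 2
Gen 4: crossing 3x2. Involves strand 1? no. Count so far: 2
Gen 5: crossing 1x2. Involves strand 1? yes. Count so far: 3
Gen 6: crossing 1x3. Involves strand 1? yes. Count so far: 4

Answer: 4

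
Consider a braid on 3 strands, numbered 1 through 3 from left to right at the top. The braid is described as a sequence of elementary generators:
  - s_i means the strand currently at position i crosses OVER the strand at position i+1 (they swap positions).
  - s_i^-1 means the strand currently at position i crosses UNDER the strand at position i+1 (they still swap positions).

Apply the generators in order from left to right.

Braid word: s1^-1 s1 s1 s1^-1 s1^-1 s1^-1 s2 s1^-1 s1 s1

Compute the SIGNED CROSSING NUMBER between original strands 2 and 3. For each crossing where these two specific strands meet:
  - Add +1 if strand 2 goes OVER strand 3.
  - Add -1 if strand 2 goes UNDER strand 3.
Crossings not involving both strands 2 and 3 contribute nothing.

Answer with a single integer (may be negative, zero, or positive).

Gen 1: crossing 1x2. Both 2&3? no. Sum: 0
Gen 2: crossing 2x1. Both 2&3? no. Sum: 0
Gen 3: crossing 1x2. Both 2&3? no. Sum: 0
Gen 4: crossing 2x1. Both 2&3? no. Sum: 0
Gen 5: crossing 1x2. Both 2&3? no. Sum: 0
Gen 6: crossing 2x1. Both 2&3? no. Sum: 0
Gen 7: 2 over 3. Both 2&3? yes. Contrib: +1. Sum: 1
Gen 8: crossing 1x3. Both 2&3? no. Sum: 1
Gen 9: crossing 3x1. Both 2&3? no. Sum: 1
Gen 10: crossing 1x3. Both 2&3? no. Sum: 1

Answer: 1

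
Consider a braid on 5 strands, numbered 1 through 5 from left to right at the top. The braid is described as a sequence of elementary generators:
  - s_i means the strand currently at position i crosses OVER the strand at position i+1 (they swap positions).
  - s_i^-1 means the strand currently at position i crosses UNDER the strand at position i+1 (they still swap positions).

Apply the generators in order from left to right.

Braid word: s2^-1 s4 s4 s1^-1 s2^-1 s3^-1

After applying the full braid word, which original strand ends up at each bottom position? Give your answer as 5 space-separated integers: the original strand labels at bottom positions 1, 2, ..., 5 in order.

Gen 1 (s2^-1): strand 2 crosses under strand 3. Perm now: [1 3 2 4 5]
Gen 2 (s4): strand 4 crosses over strand 5. Perm now: [1 3 2 5 4]
Gen 3 (s4): strand 5 crosses over strand 4. Perm now: [1 3 2 4 5]
Gen 4 (s1^-1): strand 1 crosses under strand 3. Perm now: [3 1 2 4 5]
Gen 5 (s2^-1): strand 1 crosses under strand 2. Perm now: [3 2 1 4 5]
Gen 6 (s3^-1): strand 1 crosses under strand 4. Perm now: [3 2 4 1 5]

Answer: 3 2 4 1 5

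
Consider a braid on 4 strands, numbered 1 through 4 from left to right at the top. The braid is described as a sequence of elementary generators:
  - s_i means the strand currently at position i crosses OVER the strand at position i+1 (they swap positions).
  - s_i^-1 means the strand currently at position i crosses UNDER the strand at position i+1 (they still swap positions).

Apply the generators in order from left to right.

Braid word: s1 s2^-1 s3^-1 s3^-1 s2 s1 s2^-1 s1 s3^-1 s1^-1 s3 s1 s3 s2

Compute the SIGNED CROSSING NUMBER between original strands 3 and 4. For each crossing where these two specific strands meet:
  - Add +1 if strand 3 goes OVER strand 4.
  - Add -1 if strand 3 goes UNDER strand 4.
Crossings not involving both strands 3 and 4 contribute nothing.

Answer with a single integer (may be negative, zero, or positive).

Gen 1: crossing 1x2. Both 3&4? no. Sum: 0
Gen 2: crossing 1x3. Both 3&4? no. Sum: 0
Gen 3: crossing 1x4. Both 3&4? no. Sum: 0
Gen 4: crossing 4x1. Both 3&4? no. Sum: 0
Gen 5: crossing 3x1. Both 3&4? no. Sum: 0
Gen 6: crossing 2x1. Both 3&4? no. Sum: 0
Gen 7: crossing 2x3. Both 3&4? no. Sum: 0
Gen 8: crossing 1x3. Both 3&4? no. Sum: 0
Gen 9: crossing 2x4. Both 3&4? no. Sum: 0
Gen 10: crossing 3x1. Both 3&4? no. Sum: 0
Gen 11: crossing 4x2. Both 3&4? no. Sum: 0
Gen 12: crossing 1x3. Both 3&4? no. Sum: 0
Gen 13: crossing 2x4. Both 3&4? no. Sum: 0
Gen 14: crossing 1x4. Both 3&4? no. Sum: 0

Answer: 0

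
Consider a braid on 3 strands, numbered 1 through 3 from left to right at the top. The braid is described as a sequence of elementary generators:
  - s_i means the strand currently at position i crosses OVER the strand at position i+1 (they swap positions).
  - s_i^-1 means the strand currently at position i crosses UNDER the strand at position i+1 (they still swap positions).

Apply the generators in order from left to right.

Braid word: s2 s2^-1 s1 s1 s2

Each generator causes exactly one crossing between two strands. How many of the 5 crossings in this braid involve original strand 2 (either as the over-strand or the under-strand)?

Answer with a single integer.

Gen 1: crossing 2x3. Involves strand 2? yes. Count so far: 1
Gen 2: crossing 3x2. Involves strand 2? yes. Count so far: 2
Gen 3: crossing 1x2. Involves strand 2? yes. Count so far: 3
Gen 4: crossing 2x1. Involves strand 2? yes. Count so far: 4
Gen 5: crossing 2x3. Involves strand 2? yes. Count so far: 5

Answer: 5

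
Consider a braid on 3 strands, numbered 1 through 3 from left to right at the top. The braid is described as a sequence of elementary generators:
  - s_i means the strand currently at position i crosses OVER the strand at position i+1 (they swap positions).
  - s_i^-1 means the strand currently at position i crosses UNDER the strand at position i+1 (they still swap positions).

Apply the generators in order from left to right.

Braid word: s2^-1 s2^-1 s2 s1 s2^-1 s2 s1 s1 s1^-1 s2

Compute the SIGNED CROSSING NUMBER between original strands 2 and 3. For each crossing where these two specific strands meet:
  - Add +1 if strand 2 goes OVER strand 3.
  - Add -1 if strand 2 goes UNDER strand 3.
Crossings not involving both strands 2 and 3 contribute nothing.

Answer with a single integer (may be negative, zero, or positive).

Answer: 0

Derivation:
Gen 1: 2 under 3. Both 2&3? yes. Contrib: -1. Sum: -1
Gen 2: 3 under 2. Both 2&3? yes. Contrib: +1. Sum: 0
Gen 3: 2 over 3. Both 2&3? yes. Contrib: +1. Sum: 1
Gen 4: crossing 1x3. Both 2&3? no. Sum: 1
Gen 5: crossing 1x2. Both 2&3? no. Sum: 1
Gen 6: crossing 2x1. Both 2&3? no. Sum: 1
Gen 7: crossing 3x1. Both 2&3? no. Sum: 1
Gen 8: crossing 1x3. Both 2&3? no. Sum: 1
Gen 9: crossing 3x1. Both 2&3? no. Sum: 1
Gen 10: 3 over 2. Both 2&3? yes. Contrib: -1. Sum: 0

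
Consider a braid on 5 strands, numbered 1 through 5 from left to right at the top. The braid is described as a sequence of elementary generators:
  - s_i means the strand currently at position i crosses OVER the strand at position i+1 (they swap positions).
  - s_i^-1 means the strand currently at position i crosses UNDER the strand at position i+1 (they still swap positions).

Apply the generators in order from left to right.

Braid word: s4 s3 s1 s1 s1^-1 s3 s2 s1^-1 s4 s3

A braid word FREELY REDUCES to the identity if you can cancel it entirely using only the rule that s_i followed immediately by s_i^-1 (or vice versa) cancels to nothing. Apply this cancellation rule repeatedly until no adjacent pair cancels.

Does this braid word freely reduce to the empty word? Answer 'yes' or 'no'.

Gen 1 (s4): push. Stack: [s4]
Gen 2 (s3): push. Stack: [s4 s3]
Gen 3 (s1): push. Stack: [s4 s3 s1]
Gen 4 (s1): push. Stack: [s4 s3 s1 s1]
Gen 5 (s1^-1): cancels prior s1. Stack: [s4 s3 s1]
Gen 6 (s3): push. Stack: [s4 s3 s1 s3]
Gen 7 (s2): push. Stack: [s4 s3 s1 s3 s2]
Gen 8 (s1^-1): push. Stack: [s4 s3 s1 s3 s2 s1^-1]
Gen 9 (s4): push. Stack: [s4 s3 s1 s3 s2 s1^-1 s4]
Gen 10 (s3): push. Stack: [s4 s3 s1 s3 s2 s1^-1 s4 s3]
Reduced word: s4 s3 s1 s3 s2 s1^-1 s4 s3

Answer: no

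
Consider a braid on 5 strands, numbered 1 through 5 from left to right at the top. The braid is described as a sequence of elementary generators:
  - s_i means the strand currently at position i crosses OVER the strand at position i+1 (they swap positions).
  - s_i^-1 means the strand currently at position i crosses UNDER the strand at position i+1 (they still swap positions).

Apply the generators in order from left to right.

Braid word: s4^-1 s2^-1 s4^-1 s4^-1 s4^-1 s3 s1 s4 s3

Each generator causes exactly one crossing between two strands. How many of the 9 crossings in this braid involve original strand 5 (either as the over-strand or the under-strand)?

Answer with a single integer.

Gen 1: crossing 4x5. Involves strand 5? yes. Count so far: 1
Gen 2: crossing 2x3. Involves strand 5? no. Count so far: 1
Gen 3: crossing 5x4. Involves strand 5? yes. Count so far: 2
Gen 4: crossing 4x5. Involves strand 5? yes. Count so far: 3
Gen 5: crossing 5x4. Involves strand 5? yes. Count so far: 4
Gen 6: crossing 2x4. Involves strand 5? no. Count so far: 4
Gen 7: crossing 1x3. Involves strand 5? no. Count so far: 4
Gen 8: crossing 2x5. Involves strand 5? yes. Count so far: 5
Gen 9: crossing 4x5. Involves strand 5? yes. Count so far: 6

Answer: 6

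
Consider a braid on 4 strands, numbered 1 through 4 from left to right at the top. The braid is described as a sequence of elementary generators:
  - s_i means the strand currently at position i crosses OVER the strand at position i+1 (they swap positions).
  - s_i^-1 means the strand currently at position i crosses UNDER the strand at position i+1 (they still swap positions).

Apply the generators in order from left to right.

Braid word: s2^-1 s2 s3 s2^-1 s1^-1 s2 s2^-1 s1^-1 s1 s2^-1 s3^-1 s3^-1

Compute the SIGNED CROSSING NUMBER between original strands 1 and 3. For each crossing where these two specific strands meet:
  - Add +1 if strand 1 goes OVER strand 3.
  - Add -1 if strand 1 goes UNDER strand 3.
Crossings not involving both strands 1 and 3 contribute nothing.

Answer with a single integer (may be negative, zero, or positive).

Answer: 0

Derivation:
Gen 1: crossing 2x3. Both 1&3? no. Sum: 0
Gen 2: crossing 3x2. Both 1&3? no. Sum: 0
Gen 3: crossing 3x4. Both 1&3? no. Sum: 0
Gen 4: crossing 2x4. Both 1&3? no. Sum: 0
Gen 5: crossing 1x4. Both 1&3? no. Sum: 0
Gen 6: crossing 1x2. Both 1&3? no. Sum: 0
Gen 7: crossing 2x1. Both 1&3? no. Sum: 0
Gen 8: crossing 4x1. Both 1&3? no. Sum: 0
Gen 9: crossing 1x4. Both 1&3? no. Sum: 0
Gen 10: crossing 1x2. Both 1&3? no. Sum: 0
Gen 11: 1 under 3. Both 1&3? yes. Contrib: -1. Sum: -1
Gen 12: 3 under 1. Both 1&3? yes. Contrib: +1. Sum: 0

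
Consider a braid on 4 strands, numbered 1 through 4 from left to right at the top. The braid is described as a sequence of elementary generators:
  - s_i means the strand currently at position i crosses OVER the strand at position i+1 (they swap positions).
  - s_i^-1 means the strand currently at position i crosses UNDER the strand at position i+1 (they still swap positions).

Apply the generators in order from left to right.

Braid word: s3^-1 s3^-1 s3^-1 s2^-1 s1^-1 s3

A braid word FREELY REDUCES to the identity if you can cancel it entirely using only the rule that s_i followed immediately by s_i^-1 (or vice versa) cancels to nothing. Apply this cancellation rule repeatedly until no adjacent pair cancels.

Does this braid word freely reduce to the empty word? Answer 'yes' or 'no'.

Gen 1 (s3^-1): push. Stack: [s3^-1]
Gen 2 (s3^-1): push. Stack: [s3^-1 s3^-1]
Gen 3 (s3^-1): push. Stack: [s3^-1 s3^-1 s3^-1]
Gen 4 (s2^-1): push. Stack: [s3^-1 s3^-1 s3^-1 s2^-1]
Gen 5 (s1^-1): push. Stack: [s3^-1 s3^-1 s3^-1 s2^-1 s1^-1]
Gen 6 (s3): push. Stack: [s3^-1 s3^-1 s3^-1 s2^-1 s1^-1 s3]
Reduced word: s3^-1 s3^-1 s3^-1 s2^-1 s1^-1 s3

Answer: no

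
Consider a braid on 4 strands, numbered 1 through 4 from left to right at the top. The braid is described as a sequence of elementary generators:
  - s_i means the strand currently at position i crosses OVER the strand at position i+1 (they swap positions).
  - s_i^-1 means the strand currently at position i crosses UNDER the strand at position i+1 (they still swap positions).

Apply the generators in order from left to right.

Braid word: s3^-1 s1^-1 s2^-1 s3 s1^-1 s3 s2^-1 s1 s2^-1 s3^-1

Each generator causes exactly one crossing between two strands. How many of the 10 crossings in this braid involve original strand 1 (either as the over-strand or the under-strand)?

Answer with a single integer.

Answer: 6

Derivation:
Gen 1: crossing 3x4. Involves strand 1? no. Count so far: 0
Gen 2: crossing 1x2. Involves strand 1? yes. Count so far: 1
Gen 3: crossing 1x4. Involves strand 1? yes. Count so far: 2
Gen 4: crossing 1x3. Involves strand 1? yes. Count so far: 3
Gen 5: crossing 2x4. Involves strand 1? no. Count so far: 3
Gen 6: crossing 3x1. Involves strand 1? yes. Count so far: 4
Gen 7: crossing 2x1. Involves strand 1? yes. Count so far: 5
Gen 8: crossing 4x1. Involves strand 1? yes. Count so far: 6
Gen 9: crossing 4x2. Involves strand 1? no. Count so far: 6
Gen 10: crossing 4x3. Involves strand 1? no. Count so far: 6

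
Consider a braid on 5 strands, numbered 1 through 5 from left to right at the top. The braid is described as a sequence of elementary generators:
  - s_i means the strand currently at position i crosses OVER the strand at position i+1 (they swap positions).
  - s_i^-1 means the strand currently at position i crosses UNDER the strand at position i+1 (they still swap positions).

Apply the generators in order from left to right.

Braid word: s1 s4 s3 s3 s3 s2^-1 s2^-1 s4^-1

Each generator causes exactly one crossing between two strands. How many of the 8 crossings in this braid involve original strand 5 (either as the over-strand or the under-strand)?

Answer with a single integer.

Gen 1: crossing 1x2. Involves strand 5? no. Count so far: 0
Gen 2: crossing 4x5. Involves strand 5? yes. Count so far: 1
Gen 3: crossing 3x5. Involves strand 5? yes. Count so far: 2
Gen 4: crossing 5x3. Involves strand 5? yes. Count so far: 3
Gen 5: crossing 3x5. Involves strand 5? yes. Count so far: 4
Gen 6: crossing 1x5. Involves strand 5? yes. Count so far: 5
Gen 7: crossing 5x1. Involves strand 5? yes. Count so far: 6
Gen 8: crossing 3x4. Involves strand 5? no. Count so far: 6

Answer: 6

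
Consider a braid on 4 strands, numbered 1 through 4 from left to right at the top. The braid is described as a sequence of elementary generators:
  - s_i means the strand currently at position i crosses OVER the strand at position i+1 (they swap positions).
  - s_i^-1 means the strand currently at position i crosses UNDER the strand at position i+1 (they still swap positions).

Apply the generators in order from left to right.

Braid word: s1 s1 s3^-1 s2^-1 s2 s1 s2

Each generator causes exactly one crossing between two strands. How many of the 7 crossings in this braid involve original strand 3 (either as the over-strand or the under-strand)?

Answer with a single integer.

Gen 1: crossing 1x2. Involves strand 3? no. Count so far: 0
Gen 2: crossing 2x1. Involves strand 3? no. Count so far: 0
Gen 3: crossing 3x4. Involves strand 3? yes. Count so far: 1
Gen 4: crossing 2x4. Involves strand 3? no. Count so far: 1
Gen 5: crossing 4x2. Involves strand 3? no. Count so far: 1
Gen 6: crossing 1x2. Involves strand 3? no. Count so far: 1
Gen 7: crossing 1x4. Involves strand 3? no. Count so far: 1

Answer: 1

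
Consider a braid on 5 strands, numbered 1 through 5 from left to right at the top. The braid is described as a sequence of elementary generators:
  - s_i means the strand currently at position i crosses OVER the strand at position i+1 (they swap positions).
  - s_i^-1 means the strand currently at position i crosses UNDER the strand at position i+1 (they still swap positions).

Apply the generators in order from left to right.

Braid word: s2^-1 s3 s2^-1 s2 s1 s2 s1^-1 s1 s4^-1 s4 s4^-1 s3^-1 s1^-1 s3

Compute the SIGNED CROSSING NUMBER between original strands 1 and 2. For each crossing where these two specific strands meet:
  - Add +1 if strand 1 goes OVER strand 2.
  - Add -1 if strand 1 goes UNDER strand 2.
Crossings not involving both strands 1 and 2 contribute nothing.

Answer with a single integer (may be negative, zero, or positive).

Answer: 0

Derivation:
Gen 1: crossing 2x3. Both 1&2? no. Sum: 0
Gen 2: crossing 2x4. Both 1&2? no. Sum: 0
Gen 3: crossing 3x4. Both 1&2? no. Sum: 0
Gen 4: crossing 4x3. Both 1&2? no. Sum: 0
Gen 5: crossing 1x3. Both 1&2? no. Sum: 0
Gen 6: crossing 1x4. Both 1&2? no. Sum: 0
Gen 7: crossing 3x4. Both 1&2? no. Sum: 0
Gen 8: crossing 4x3. Both 1&2? no. Sum: 0
Gen 9: crossing 2x5. Both 1&2? no. Sum: 0
Gen 10: crossing 5x2. Both 1&2? no. Sum: 0
Gen 11: crossing 2x5. Both 1&2? no. Sum: 0
Gen 12: crossing 1x5. Both 1&2? no. Sum: 0
Gen 13: crossing 3x4. Both 1&2? no. Sum: 0
Gen 14: crossing 5x1. Both 1&2? no. Sum: 0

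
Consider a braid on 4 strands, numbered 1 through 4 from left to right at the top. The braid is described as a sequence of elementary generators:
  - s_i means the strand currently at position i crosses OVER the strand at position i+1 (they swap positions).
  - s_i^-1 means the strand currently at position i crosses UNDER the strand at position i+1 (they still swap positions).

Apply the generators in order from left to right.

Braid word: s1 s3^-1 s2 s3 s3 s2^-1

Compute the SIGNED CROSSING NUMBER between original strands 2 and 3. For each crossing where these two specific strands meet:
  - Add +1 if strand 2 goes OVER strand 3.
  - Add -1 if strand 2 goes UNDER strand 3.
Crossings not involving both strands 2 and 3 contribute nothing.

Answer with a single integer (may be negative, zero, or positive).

Answer: 0

Derivation:
Gen 1: crossing 1x2. Both 2&3? no. Sum: 0
Gen 2: crossing 3x4. Both 2&3? no. Sum: 0
Gen 3: crossing 1x4. Both 2&3? no. Sum: 0
Gen 4: crossing 1x3. Both 2&3? no. Sum: 0
Gen 5: crossing 3x1. Both 2&3? no. Sum: 0
Gen 6: crossing 4x1. Both 2&3? no. Sum: 0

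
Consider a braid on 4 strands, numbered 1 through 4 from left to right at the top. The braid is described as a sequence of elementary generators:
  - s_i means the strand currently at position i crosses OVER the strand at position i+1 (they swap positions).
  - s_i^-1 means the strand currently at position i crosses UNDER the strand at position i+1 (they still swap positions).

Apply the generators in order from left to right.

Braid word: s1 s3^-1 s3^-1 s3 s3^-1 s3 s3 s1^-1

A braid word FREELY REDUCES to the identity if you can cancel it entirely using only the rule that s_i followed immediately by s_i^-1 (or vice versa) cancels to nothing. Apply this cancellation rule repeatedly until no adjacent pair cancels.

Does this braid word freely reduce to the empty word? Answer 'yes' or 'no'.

Answer: yes

Derivation:
Gen 1 (s1): push. Stack: [s1]
Gen 2 (s3^-1): push. Stack: [s1 s3^-1]
Gen 3 (s3^-1): push. Stack: [s1 s3^-1 s3^-1]
Gen 4 (s3): cancels prior s3^-1. Stack: [s1 s3^-1]
Gen 5 (s3^-1): push. Stack: [s1 s3^-1 s3^-1]
Gen 6 (s3): cancels prior s3^-1. Stack: [s1 s3^-1]
Gen 7 (s3): cancels prior s3^-1. Stack: [s1]
Gen 8 (s1^-1): cancels prior s1. Stack: []
Reduced word: (empty)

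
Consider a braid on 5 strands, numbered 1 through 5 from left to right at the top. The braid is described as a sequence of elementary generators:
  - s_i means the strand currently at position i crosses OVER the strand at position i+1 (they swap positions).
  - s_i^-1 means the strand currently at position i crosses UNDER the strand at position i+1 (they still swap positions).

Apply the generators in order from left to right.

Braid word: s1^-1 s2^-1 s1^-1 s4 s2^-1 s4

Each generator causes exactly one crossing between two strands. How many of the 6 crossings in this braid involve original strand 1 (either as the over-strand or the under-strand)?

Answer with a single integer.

Gen 1: crossing 1x2. Involves strand 1? yes. Count so far: 1
Gen 2: crossing 1x3. Involves strand 1? yes. Count so far: 2
Gen 3: crossing 2x3. Involves strand 1? no. Count so far: 2
Gen 4: crossing 4x5. Involves strand 1? no. Count so far: 2
Gen 5: crossing 2x1. Involves strand 1? yes. Count so far: 3
Gen 6: crossing 5x4. Involves strand 1? no. Count so far: 3

Answer: 3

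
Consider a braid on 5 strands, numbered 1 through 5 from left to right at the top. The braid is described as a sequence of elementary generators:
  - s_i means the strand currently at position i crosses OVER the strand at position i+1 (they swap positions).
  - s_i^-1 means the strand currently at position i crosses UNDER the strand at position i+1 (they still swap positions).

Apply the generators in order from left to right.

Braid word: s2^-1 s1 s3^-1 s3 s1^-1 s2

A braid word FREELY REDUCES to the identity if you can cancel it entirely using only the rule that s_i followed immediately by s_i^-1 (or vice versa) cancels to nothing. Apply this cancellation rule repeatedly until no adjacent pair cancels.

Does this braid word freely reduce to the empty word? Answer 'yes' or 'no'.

Answer: yes

Derivation:
Gen 1 (s2^-1): push. Stack: [s2^-1]
Gen 2 (s1): push. Stack: [s2^-1 s1]
Gen 3 (s3^-1): push. Stack: [s2^-1 s1 s3^-1]
Gen 4 (s3): cancels prior s3^-1. Stack: [s2^-1 s1]
Gen 5 (s1^-1): cancels prior s1. Stack: [s2^-1]
Gen 6 (s2): cancels prior s2^-1. Stack: []
Reduced word: (empty)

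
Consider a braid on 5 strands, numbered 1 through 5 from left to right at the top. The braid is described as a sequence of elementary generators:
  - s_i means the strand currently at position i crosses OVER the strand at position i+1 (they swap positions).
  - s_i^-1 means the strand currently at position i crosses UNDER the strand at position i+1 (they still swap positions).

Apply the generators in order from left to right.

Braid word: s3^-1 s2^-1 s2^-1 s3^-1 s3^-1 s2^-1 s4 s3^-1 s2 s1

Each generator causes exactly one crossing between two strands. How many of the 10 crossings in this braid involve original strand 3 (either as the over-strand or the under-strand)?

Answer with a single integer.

Gen 1: crossing 3x4. Involves strand 3? yes. Count so far: 1
Gen 2: crossing 2x4. Involves strand 3? no. Count so far: 1
Gen 3: crossing 4x2. Involves strand 3? no. Count so far: 1
Gen 4: crossing 4x3. Involves strand 3? yes. Count so far: 2
Gen 5: crossing 3x4. Involves strand 3? yes. Count so far: 3
Gen 6: crossing 2x4. Involves strand 3? no. Count so far: 3
Gen 7: crossing 3x5. Involves strand 3? yes. Count so far: 4
Gen 8: crossing 2x5. Involves strand 3? no. Count so far: 4
Gen 9: crossing 4x5. Involves strand 3? no. Count so far: 4
Gen 10: crossing 1x5. Involves strand 3? no. Count so far: 4

Answer: 4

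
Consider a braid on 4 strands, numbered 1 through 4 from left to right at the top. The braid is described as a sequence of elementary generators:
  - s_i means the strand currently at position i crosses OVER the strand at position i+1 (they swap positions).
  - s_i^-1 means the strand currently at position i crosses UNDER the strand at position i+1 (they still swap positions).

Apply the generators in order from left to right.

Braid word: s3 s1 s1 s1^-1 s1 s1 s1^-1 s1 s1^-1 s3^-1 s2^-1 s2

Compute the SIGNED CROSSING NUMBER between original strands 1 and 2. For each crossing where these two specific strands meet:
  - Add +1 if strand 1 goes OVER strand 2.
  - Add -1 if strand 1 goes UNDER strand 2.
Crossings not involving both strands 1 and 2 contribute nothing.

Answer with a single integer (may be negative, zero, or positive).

Gen 1: crossing 3x4. Both 1&2? no. Sum: 0
Gen 2: 1 over 2. Both 1&2? yes. Contrib: +1. Sum: 1
Gen 3: 2 over 1. Both 1&2? yes. Contrib: -1. Sum: 0
Gen 4: 1 under 2. Both 1&2? yes. Contrib: -1. Sum: -1
Gen 5: 2 over 1. Both 1&2? yes. Contrib: -1. Sum: -2
Gen 6: 1 over 2. Both 1&2? yes. Contrib: +1. Sum: -1
Gen 7: 2 under 1. Both 1&2? yes. Contrib: +1. Sum: 0
Gen 8: 1 over 2. Both 1&2? yes. Contrib: +1. Sum: 1
Gen 9: 2 under 1. Both 1&2? yes. Contrib: +1. Sum: 2
Gen 10: crossing 4x3. Both 1&2? no. Sum: 2
Gen 11: crossing 2x3. Both 1&2? no. Sum: 2
Gen 12: crossing 3x2. Both 1&2? no. Sum: 2

Answer: 2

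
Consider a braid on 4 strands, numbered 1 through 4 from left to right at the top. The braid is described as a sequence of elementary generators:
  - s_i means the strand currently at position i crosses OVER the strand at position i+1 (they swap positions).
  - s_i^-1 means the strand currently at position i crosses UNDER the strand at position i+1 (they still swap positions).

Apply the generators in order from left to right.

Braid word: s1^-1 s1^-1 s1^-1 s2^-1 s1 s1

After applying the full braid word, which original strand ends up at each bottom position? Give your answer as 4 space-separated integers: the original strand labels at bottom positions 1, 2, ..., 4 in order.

Answer: 2 3 1 4

Derivation:
Gen 1 (s1^-1): strand 1 crosses under strand 2. Perm now: [2 1 3 4]
Gen 2 (s1^-1): strand 2 crosses under strand 1. Perm now: [1 2 3 4]
Gen 3 (s1^-1): strand 1 crosses under strand 2. Perm now: [2 1 3 4]
Gen 4 (s2^-1): strand 1 crosses under strand 3. Perm now: [2 3 1 4]
Gen 5 (s1): strand 2 crosses over strand 3. Perm now: [3 2 1 4]
Gen 6 (s1): strand 3 crosses over strand 2. Perm now: [2 3 1 4]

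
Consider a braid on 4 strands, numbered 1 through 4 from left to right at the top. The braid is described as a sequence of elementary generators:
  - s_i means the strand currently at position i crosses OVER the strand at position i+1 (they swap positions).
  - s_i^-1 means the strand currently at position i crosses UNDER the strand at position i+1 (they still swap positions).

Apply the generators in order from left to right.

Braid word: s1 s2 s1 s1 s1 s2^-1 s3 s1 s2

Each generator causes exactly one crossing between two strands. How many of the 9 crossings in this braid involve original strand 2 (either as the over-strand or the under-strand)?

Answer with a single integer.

Answer: 6

Derivation:
Gen 1: crossing 1x2. Involves strand 2? yes. Count so far: 1
Gen 2: crossing 1x3. Involves strand 2? no. Count so far: 1
Gen 3: crossing 2x3. Involves strand 2? yes. Count so far: 2
Gen 4: crossing 3x2. Involves strand 2? yes. Count so far: 3
Gen 5: crossing 2x3. Involves strand 2? yes. Count so far: 4
Gen 6: crossing 2x1. Involves strand 2? yes. Count so far: 5
Gen 7: crossing 2x4. Involves strand 2? yes. Count so far: 6
Gen 8: crossing 3x1. Involves strand 2? no. Count so far: 6
Gen 9: crossing 3x4. Involves strand 2? no. Count so far: 6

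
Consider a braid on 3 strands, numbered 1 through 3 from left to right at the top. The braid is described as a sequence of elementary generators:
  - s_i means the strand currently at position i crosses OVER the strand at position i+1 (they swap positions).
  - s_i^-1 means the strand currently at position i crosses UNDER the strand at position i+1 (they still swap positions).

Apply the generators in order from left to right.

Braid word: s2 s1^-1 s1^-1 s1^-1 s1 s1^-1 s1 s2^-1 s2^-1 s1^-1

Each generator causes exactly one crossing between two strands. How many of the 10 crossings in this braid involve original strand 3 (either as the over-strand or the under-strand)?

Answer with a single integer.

Answer: 10

Derivation:
Gen 1: crossing 2x3. Involves strand 3? yes. Count so far: 1
Gen 2: crossing 1x3. Involves strand 3? yes. Count so far: 2
Gen 3: crossing 3x1. Involves strand 3? yes. Count so far: 3
Gen 4: crossing 1x3. Involves strand 3? yes. Count so far: 4
Gen 5: crossing 3x1. Involves strand 3? yes. Count so far: 5
Gen 6: crossing 1x3. Involves strand 3? yes. Count so far: 6
Gen 7: crossing 3x1. Involves strand 3? yes. Count so far: 7
Gen 8: crossing 3x2. Involves strand 3? yes. Count so far: 8
Gen 9: crossing 2x3. Involves strand 3? yes. Count so far: 9
Gen 10: crossing 1x3. Involves strand 3? yes. Count so far: 10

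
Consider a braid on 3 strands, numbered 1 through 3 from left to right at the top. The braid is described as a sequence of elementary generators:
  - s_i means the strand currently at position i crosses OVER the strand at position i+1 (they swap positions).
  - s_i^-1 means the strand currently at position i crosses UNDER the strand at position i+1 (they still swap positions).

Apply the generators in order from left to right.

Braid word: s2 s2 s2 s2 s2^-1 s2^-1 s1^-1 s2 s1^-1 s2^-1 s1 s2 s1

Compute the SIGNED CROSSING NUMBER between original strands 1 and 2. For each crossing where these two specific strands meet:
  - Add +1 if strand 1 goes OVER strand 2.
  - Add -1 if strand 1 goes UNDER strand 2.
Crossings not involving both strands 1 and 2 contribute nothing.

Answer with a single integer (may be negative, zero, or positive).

Answer: 1

Derivation:
Gen 1: crossing 2x3. Both 1&2? no. Sum: 0
Gen 2: crossing 3x2. Both 1&2? no. Sum: 0
Gen 3: crossing 2x3. Both 1&2? no. Sum: 0
Gen 4: crossing 3x2. Both 1&2? no. Sum: 0
Gen 5: crossing 2x3. Both 1&2? no. Sum: 0
Gen 6: crossing 3x2. Both 1&2? no. Sum: 0
Gen 7: 1 under 2. Both 1&2? yes. Contrib: -1. Sum: -1
Gen 8: crossing 1x3. Both 1&2? no. Sum: -1
Gen 9: crossing 2x3. Both 1&2? no. Sum: -1
Gen 10: 2 under 1. Both 1&2? yes. Contrib: +1. Sum: 0
Gen 11: crossing 3x1. Both 1&2? no. Sum: 0
Gen 12: crossing 3x2. Both 1&2? no. Sum: 0
Gen 13: 1 over 2. Both 1&2? yes. Contrib: +1. Sum: 1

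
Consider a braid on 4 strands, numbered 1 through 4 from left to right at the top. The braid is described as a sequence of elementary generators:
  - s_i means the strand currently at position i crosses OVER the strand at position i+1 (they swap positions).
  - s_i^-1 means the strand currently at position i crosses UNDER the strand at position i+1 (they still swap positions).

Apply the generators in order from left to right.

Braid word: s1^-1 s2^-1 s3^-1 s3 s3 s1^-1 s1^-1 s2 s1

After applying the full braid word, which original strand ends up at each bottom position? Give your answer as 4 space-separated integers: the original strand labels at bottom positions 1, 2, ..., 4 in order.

Gen 1 (s1^-1): strand 1 crosses under strand 2. Perm now: [2 1 3 4]
Gen 2 (s2^-1): strand 1 crosses under strand 3. Perm now: [2 3 1 4]
Gen 3 (s3^-1): strand 1 crosses under strand 4. Perm now: [2 3 4 1]
Gen 4 (s3): strand 4 crosses over strand 1. Perm now: [2 3 1 4]
Gen 5 (s3): strand 1 crosses over strand 4. Perm now: [2 3 4 1]
Gen 6 (s1^-1): strand 2 crosses under strand 3. Perm now: [3 2 4 1]
Gen 7 (s1^-1): strand 3 crosses under strand 2. Perm now: [2 3 4 1]
Gen 8 (s2): strand 3 crosses over strand 4. Perm now: [2 4 3 1]
Gen 9 (s1): strand 2 crosses over strand 4. Perm now: [4 2 3 1]

Answer: 4 2 3 1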